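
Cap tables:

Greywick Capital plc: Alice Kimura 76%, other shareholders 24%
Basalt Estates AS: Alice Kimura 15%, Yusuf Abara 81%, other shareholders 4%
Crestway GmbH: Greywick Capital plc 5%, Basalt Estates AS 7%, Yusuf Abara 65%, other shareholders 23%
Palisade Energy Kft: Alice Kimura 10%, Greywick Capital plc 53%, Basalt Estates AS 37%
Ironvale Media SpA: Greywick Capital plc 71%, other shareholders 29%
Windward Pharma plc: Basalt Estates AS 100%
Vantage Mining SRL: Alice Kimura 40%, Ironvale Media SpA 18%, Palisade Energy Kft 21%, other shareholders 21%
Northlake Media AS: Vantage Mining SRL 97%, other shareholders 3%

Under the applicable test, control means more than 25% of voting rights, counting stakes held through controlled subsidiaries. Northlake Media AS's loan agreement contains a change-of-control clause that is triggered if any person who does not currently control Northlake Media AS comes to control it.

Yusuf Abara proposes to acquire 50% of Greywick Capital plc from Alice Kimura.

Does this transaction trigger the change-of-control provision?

Yes

The purchase adds only to Yusuf's holdings (Alice's stake shrinks), so Yusuf is the only person who could newly come to control Northlake.
Yusuf holds 81% of Basalt, so Yusuf controls Basalt.
Basalt and Yusuf together hold 7% + 65% = 72% of Crestway, so Yusuf controls Crestway.
Basalt holds 37% of Palisade, so Yusuf controls Palisade.
Basalt holds 100% of Windward, so Yusuf controls Windward.
Neither Yusuf nor any entity Yusuf controls holds any voting interest in Northlake.
So before the transaction, Yusuf does not control Northlake.
After the purchase, Yusuf holds 50% of Greywick directly, and Alice's stake falls to 26%.
Yusuf holds 50% of Greywick, so Yusuf controls Greywick.
Greywick and Basalt together hold 53% + 37% = 90% of Palisade, so Yusuf controls Palisade.
Greywick holds 71% of Ironvale, so Yusuf controls Ironvale.
Ironvale and Palisade together hold 18% + 21% = 39% of Vantage, so Yusuf controls Vantage.
Vantage holds 97% of Northlake, so Yusuf controls Northlake.
Yusuf did not control Northlake before and does after, so the clause is triggered.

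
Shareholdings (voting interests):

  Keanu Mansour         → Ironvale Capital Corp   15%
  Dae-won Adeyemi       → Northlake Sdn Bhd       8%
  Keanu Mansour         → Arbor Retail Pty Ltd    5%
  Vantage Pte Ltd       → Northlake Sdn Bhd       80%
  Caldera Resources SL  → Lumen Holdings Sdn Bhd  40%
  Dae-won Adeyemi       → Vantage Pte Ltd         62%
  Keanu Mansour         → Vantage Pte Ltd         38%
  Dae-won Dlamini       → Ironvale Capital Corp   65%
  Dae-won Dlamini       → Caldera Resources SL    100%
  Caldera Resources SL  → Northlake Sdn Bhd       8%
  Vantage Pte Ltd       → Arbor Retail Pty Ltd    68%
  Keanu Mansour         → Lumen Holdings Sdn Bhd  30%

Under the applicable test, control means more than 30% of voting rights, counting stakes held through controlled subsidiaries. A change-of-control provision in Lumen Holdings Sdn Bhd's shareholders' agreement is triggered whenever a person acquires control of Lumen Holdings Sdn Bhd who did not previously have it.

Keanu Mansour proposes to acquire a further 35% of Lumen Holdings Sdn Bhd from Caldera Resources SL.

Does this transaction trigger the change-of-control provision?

The purchase adds only to Keanu's holdings (Caldera's stake shrinks), so Keanu is the only person who could newly come to control Lumen.
Keanu holds 38% of Vantage, so Keanu controls Vantage.
Vantage holds 80% of Northlake, so Keanu controls Northlake.
Keanu and Vantage together hold 5% + 68% = 73% of Arbor, so Keanu controls Arbor.
In Lumen, Keanu's side holds only 30%, not > 30%.
So before the transaction, Keanu does not control Lumen.
After the purchase, Keanu's direct stake in Lumen rises to 30% + 35% = 65%, and Caldera's stake falls to 5%.
Keanu holds 65% of Lumen, so Keanu controls Lumen.
Keanu did not control Lumen before and does after, so the clause is triggered.

Yes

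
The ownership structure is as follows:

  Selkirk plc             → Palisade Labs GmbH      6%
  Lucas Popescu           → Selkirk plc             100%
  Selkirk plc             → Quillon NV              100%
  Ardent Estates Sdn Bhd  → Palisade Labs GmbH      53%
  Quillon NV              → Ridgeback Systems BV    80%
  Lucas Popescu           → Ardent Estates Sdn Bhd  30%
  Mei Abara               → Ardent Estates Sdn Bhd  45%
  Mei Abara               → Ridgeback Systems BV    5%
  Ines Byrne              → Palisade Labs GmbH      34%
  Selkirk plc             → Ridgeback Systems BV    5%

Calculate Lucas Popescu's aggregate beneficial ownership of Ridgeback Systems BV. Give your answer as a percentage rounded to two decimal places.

85.00%

Lucas reaches Ridgeback along 2 paths.
Via Selkirk: 100% × 5% = 5%.
Via Selkirk → Quillon: 100% × 100% × 80% = 80%.
Total: 5% + 80% = 85%.
Rounded: 85.00%.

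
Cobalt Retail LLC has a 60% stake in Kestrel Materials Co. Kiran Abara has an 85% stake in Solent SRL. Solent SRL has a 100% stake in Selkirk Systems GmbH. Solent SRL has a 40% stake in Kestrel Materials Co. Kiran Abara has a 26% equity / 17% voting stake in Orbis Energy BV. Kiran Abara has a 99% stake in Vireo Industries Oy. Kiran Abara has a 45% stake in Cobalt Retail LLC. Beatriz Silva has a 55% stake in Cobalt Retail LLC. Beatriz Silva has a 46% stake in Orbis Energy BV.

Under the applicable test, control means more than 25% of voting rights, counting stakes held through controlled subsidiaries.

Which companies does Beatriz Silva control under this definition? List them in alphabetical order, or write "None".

Beatriz holds 55% of Cobalt, so Beatriz controls Cobalt.
Beatriz holds 46% of Orbis, so Beatriz controls Orbis.
Cobalt holds 60% of Kestrel, so Beatriz controls Kestrel.
No other company's threshold is met.

Cobalt Retail LLC, Kestrel Materials Co, Orbis Energy BV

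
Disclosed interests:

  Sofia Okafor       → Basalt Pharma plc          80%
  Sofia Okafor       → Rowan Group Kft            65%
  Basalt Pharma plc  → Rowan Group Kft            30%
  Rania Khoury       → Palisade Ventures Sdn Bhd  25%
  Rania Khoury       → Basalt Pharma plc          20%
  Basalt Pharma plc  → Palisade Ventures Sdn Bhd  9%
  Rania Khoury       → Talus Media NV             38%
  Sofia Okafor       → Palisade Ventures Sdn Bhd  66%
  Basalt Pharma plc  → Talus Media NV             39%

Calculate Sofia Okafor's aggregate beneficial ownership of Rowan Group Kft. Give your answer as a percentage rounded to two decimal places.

Sofia reaches Rowan along 2 paths.
Direct stake: 65% = 65%.
Via Basalt: 80% × 30% = 24%.
Total: 65% + 24% = 89%.
Rounded: 89.00%.

89.00%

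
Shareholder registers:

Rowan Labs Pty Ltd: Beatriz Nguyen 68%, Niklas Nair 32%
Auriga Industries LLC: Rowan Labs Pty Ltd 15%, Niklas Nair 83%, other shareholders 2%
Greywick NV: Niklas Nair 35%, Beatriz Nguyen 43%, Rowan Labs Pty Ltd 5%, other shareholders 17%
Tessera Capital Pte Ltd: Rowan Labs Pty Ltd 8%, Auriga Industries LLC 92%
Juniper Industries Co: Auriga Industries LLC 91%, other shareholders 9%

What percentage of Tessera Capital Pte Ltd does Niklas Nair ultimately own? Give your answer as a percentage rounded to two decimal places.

83.34%

Niklas reaches Tessera along 3 paths.
Via Rowan: 32% × 8% = 2.56%.
Via Rowan → Auriga: 32% × 15% × 92% = 4.416%.
Via Auriga: 83% × 92% = 76.36%.
Total: 2.56% + 4.416% + 76.36% = 83.336%.
Rounded: 83.34%.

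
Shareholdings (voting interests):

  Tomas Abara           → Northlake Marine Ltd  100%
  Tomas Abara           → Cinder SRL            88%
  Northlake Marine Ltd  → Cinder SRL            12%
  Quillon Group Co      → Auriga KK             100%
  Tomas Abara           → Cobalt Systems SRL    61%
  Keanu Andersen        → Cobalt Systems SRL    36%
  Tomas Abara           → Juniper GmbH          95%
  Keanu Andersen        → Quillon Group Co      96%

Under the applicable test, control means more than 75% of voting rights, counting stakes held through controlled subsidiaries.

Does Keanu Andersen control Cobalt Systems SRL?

Keanu holds 96% of Quillon, so Keanu controls Quillon.
Quillon holds 100% of Auriga, so Keanu controls Auriga.
In Cobalt, Keanu's side holds only 36%, not > 75%.
So Keanu does not control Cobalt.

No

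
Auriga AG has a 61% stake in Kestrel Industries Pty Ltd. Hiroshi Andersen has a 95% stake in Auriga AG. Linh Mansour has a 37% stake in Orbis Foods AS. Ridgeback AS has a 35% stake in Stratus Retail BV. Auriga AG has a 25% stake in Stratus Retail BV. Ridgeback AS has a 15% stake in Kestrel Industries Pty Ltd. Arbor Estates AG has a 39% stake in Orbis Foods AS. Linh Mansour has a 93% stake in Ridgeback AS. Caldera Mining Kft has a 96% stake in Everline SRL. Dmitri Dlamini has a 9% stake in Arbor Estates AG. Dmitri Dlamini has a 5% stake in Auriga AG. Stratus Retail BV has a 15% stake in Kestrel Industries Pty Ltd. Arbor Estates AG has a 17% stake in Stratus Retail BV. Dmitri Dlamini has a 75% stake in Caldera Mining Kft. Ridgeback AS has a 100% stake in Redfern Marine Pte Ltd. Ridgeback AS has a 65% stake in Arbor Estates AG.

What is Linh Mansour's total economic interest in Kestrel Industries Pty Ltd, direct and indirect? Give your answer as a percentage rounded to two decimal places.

20.37%

Linh reaches Kestrel along 3 paths.
Via Ridgeback: 93% × 15% = 13.95%.
Via Ridgeback → Arbor → Stratus: 93% × 65% × 17% × 15% = 1.541475%.
Via Ridgeback → Stratus: 93% × 35% × 15% = 4.8825%.
Total: 13.95% + 1.541475% + 4.8825% = 20.373975%.
Rounded: 20.37%.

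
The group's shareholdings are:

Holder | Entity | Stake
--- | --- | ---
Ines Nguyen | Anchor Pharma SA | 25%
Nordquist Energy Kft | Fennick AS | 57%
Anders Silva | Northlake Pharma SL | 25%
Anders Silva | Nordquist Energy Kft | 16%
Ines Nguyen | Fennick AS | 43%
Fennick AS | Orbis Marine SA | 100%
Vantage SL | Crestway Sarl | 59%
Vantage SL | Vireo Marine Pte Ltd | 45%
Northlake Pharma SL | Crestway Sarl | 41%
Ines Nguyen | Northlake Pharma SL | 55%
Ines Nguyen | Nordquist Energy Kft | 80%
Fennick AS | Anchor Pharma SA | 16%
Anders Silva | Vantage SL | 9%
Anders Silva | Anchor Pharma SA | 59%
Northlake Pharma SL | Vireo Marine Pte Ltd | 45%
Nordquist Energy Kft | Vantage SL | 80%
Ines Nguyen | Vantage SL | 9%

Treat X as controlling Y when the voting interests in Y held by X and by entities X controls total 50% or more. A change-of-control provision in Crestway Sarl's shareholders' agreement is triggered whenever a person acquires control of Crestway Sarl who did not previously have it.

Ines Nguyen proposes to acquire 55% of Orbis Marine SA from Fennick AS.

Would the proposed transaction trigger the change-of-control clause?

The purchase adds only to Ines's holdings (Fennick's stake shrinks), so Ines is the only person who could newly come to control Crestway.
Ines holds 55% of Northlake, so Ines controls Northlake.
Ines holds 80% of Nordquist, so Ines controls Nordquist.
Ines and Nordquist together hold 9% + 80% = 89% of Vantage, so Ines controls Vantage.
Northlake and Vantage together hold 41% + 59% = 100% of Crestway, so Ines controls Crestway.
So Ines already controls Crestway before the transaction.
After the purchase, Ines holds 55% of Orbis directly, and Fennick's stake falls to 45%.
Ines controlled Crestway already, so this is not a new person acquiring control; every other person's position is unchanged or reduced.
No new person acquires control, so the clause is not triggered.

No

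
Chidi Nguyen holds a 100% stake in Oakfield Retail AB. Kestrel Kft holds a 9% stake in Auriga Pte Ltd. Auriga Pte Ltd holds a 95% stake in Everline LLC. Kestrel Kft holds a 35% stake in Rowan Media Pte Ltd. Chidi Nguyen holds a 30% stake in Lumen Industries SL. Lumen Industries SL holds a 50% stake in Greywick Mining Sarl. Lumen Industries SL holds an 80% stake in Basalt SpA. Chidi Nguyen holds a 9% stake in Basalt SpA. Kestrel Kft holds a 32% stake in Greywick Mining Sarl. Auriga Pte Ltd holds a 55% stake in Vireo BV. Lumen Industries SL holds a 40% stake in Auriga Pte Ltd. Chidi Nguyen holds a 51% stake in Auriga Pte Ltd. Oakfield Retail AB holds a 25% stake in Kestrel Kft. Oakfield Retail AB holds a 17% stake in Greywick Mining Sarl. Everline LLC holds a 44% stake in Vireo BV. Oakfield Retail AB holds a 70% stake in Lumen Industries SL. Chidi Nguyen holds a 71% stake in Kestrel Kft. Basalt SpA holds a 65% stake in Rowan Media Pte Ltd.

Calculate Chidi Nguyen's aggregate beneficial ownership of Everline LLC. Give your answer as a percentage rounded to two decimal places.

Chidi reaches Everline along 5 paths.
Via Oakfield → Lumen → Auriga: 100% × 70% × 40% × 95% = 26.6%.
Via Lumen → Auriga: 30% × 40% × 95% = 11.4%.
Via Auriga: 51% × 95% = 48.45%.
Via Oakfield → Kestrel → Auriga: 100% × 25% × 9% × 95% = 2.1375%.
Via Kestrel → Auriga: 71% × 9% × 95% = 6.0705%.
Total: 26.6% + 11.4% + 48.45% + 2.1375% + 6.0705% = 94.658%.
Rounded: 94.66%.

94.66%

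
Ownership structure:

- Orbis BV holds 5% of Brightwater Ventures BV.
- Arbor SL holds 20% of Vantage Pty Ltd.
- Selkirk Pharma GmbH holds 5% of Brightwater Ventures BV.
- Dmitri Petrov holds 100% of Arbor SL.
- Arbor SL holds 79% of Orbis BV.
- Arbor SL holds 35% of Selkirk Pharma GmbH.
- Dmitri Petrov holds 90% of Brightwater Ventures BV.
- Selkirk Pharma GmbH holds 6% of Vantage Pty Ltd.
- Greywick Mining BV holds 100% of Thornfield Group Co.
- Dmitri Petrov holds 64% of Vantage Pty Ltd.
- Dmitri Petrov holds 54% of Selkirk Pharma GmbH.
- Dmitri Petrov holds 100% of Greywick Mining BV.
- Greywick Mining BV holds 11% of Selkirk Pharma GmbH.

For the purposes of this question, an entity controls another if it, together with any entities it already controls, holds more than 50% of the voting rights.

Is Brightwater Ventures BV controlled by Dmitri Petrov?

Yes

Dmitri holds 100% of Arbor, so Dmitri controls Arbor.
Arbor holds 79% of Orbis, so Dmitri controls Orbis.
Dmitri holds 100% of Greywick, so Dmitri controls Greywick.
Greywick and Arbor and Dmitri together hold 11% + 35% + 54% = 100% of Selkirk, so Dmitri controls Selkirk.
Orbis and Selkirk and Dmitri together hold 5% + 5% + 90% = 100% of Brightwater, so Dmitri controls Brightwater.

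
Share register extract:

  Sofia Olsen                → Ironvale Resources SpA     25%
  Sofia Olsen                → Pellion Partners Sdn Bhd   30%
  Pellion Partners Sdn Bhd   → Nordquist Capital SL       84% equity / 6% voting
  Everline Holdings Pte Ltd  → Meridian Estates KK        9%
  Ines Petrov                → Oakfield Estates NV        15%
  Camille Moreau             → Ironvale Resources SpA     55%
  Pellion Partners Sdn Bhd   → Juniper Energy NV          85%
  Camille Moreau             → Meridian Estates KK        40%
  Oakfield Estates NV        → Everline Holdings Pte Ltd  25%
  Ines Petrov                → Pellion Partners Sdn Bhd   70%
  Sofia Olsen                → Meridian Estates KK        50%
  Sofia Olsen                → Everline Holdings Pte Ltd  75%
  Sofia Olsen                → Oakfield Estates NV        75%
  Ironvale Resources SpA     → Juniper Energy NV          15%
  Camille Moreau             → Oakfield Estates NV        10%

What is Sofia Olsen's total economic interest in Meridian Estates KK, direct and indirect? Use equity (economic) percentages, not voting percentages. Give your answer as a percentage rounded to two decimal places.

Sofia reaches Meridian along 3 paths.
Via Everline: 75% × 9% = 6.75%.
Via Oakfield → Everline: 75% × 25% × 9% = 1.6875%.
Direct stake: 50% = 50%.
Total: 6.75% + 1.6875% + 50% = 58.4375%.
Rounded: 58.44%.

58.44%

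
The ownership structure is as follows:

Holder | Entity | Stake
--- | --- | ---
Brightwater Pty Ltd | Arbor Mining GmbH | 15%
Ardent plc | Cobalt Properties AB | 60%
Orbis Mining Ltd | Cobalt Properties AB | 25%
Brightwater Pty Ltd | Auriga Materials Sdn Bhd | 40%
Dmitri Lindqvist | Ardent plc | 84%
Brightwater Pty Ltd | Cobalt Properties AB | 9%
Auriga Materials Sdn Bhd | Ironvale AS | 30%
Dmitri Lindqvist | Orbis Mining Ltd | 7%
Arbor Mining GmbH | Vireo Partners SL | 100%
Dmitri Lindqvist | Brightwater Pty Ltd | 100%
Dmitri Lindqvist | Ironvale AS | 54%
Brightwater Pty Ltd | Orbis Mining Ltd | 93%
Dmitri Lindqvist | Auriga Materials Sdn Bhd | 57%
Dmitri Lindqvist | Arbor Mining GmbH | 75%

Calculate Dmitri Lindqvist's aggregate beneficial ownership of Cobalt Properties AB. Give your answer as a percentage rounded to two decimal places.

84.40%

Dmitri reaches Cobalt along 4 paths.
Via Orbis: 7% × 25% = 1.75%.
Via Brightwater → Orbis: 100% × 93% × 25% = 23.25%.
Via Brightwater: 100% × 9% = 9%.
Via Ardent: 84% × 60% = 50.4%.
Total: 1.75% + 23.25% + 9% + 50.4% = 84.4%.
Rounded: 84.40%.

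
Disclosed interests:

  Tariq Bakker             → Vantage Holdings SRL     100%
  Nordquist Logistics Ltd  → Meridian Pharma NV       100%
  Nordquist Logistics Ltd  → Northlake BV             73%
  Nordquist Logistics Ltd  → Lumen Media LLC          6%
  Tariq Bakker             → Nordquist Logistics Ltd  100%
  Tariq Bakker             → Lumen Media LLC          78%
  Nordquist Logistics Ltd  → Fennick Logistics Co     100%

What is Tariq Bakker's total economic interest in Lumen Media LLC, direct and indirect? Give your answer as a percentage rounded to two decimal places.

Tariq reaches Lumen along 2 paths.
Direct stake: 78% = 78%.
Via Nordquist: 100% × 6% = 6%.
Total: 78% + 6% = 84%.
Rounded: 84.00%.

84.00%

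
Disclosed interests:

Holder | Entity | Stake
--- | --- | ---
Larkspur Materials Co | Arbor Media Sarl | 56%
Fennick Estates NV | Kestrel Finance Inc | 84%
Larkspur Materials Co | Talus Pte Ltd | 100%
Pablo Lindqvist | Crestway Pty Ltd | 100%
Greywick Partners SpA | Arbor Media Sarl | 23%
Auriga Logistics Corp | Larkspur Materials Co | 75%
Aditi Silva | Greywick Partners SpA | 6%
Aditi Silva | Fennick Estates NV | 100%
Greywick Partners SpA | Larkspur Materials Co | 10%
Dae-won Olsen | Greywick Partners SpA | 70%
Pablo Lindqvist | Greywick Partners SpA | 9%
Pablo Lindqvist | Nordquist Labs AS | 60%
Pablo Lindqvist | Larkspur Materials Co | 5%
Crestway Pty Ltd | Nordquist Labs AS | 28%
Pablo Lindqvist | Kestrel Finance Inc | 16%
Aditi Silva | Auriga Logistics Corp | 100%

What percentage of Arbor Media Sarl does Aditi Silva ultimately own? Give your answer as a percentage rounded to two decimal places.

43.72%

Aditi reaches Arbor along 3 paths.
Via Greywick: 6% × 23% = 1.38%.
Via Greywick → Larkspur: 6% × 10% × 56% = 0.336%.
Via Auriga → Larkspur: 100% × 75% × 56% = 42%.
Total: 1.38% + 0.336% + 42% = 43.716%.
Rounded: 43.72%.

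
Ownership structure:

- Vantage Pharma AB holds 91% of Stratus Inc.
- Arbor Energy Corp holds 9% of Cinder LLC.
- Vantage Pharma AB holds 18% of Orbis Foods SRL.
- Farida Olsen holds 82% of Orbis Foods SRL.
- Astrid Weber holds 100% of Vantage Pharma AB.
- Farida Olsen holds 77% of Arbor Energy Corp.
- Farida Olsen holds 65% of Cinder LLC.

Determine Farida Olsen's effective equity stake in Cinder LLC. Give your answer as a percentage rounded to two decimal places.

Farida reaches Cinder along 2 paths.
Via Arbor: 77% × 9% = 6.93%.
Direct stake: 65% = 65%.
Total: 6.93% + 65% = 71.93%.

71.93%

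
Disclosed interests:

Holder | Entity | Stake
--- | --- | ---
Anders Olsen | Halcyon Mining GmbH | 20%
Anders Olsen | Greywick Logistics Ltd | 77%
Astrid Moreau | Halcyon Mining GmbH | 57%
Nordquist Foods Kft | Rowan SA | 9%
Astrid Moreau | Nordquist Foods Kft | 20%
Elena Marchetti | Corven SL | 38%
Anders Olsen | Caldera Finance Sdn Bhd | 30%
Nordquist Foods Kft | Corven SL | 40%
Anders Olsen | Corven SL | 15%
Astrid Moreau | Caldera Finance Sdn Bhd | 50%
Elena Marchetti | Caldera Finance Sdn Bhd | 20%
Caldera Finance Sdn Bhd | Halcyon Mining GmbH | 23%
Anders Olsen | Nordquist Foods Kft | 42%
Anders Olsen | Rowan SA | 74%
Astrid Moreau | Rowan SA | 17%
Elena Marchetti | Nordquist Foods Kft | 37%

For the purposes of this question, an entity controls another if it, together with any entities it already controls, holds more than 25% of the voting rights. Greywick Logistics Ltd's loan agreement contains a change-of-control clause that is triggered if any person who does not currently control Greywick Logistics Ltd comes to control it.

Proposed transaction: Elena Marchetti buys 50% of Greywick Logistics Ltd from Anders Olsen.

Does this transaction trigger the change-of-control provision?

Yes

The purchase adds only to Elena's holdings (Anders's stake shrinks), so Elena is the only person who could newly come to control Greywick.
Elena holds 37% of Nordquist, so Elena controls Nordquist.
Elena and Nordquist together hold 38% + 40% = 78% of Corven, so Elena controls Corven.
Neither Elena nor any entity Elena controls holds any voting interest in Greywick.
So before the transaction, Elena does not control Greywick.
After the purchase, Elena holds 50% of Greywick directly, and Anders's stake falls to 27%.
Elena holds 50% of Greywick, so Elena controls Greywick.
Elena did not control Greywick before and does after, so the clause is triggered.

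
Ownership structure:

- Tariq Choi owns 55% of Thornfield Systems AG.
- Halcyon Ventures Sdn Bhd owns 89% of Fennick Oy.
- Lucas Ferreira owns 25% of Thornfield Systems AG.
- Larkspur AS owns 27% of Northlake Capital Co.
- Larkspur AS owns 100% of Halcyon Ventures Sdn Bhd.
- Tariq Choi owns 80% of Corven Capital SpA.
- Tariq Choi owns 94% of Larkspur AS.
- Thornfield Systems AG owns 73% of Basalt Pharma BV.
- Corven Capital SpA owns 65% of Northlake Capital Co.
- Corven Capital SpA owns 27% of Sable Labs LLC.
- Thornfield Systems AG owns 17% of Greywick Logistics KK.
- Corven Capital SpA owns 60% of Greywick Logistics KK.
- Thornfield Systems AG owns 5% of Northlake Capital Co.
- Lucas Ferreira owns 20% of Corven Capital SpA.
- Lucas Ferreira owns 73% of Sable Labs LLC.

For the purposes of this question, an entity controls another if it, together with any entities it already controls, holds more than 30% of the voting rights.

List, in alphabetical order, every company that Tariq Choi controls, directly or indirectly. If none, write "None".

Basalt Pharma BV, Corven Capital SpA, Fennick Oy, Greywick Logistics KK, Halcyon Ventures Sdn Bhd, Larkspur AS, Northlake Capital Co, Thornfield Systems AG

Tariq holds 55% of Thornfield, so Tariq controls Thornfield.
Tariq holds 80% of Corven, so Tariq controls Corven.
Thornfield and Corven together hold 17% + 60% = 77% of Greywick, so Tariq controls Greywick.
Tariq holds 94% of Larkspur, so Tariq controls Larkspur.
Larkspur holds 100% of Halcyon, so Tariq controls Halcyon.
Thornfield holds 73% of Basalt, so Tariq controls Basalt.
Halcyon holds 89% of Fennick, so Tariq controls Fennick.
Larkspur and Corven and Thornfield together hold 27% + 65% + 5% = 97% of Northlake, so Tariq controls Northlake.
No other company's threshold is met.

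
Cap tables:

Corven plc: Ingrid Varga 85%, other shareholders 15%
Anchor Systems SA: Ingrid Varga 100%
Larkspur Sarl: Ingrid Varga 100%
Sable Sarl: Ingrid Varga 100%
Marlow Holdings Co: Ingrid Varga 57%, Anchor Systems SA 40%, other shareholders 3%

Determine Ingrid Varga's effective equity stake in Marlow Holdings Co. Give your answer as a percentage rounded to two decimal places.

Ingrid reaches Marlow along 2 paths.
Direct stake: 57% = 57%.
Via Anchor: 100% × 40% = 40%.
Total: 57% + 40% = 97%.
Rounded: 97.00%.

97.00%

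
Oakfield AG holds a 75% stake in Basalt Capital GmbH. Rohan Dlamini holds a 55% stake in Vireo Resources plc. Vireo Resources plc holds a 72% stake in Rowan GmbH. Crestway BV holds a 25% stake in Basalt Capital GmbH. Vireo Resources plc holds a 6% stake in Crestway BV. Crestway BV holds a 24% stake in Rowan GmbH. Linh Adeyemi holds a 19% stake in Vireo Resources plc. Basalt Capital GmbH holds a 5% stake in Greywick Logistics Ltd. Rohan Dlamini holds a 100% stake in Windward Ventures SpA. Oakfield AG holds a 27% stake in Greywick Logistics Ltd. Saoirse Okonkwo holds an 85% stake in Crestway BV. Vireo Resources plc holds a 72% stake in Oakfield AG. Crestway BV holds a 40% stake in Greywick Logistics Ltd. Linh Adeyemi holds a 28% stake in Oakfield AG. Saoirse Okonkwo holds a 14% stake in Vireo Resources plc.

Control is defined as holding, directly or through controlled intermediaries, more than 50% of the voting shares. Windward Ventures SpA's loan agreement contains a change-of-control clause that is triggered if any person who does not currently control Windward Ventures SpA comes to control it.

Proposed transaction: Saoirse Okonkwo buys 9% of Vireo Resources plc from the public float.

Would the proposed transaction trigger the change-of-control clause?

The purchase changes only Saoirse's holdings, so Saoirse is the only person who could newly come to control Windward.
Saoirse holds 85% of Crestway, so Saoirse controls Crestway.
Neither Saoirse nor any entity Saoirse controls holds any voting interest in Windward.
So before the transaction, Saoirse does not control Windward.
After the purchase, Saoirse's direct stake in Vireo rises to 14% + 9% = 23%.
Saoirse's side now holds 23% of Vireo, not > 50%, so Saoirse still does not control Vireo.
After the transaction, neither Saoirse nor any entity Saoirse controls holds a voting interest in Windward, so Saoirse still does not control it.
No new person acquires control, so the clause is not triggered.

No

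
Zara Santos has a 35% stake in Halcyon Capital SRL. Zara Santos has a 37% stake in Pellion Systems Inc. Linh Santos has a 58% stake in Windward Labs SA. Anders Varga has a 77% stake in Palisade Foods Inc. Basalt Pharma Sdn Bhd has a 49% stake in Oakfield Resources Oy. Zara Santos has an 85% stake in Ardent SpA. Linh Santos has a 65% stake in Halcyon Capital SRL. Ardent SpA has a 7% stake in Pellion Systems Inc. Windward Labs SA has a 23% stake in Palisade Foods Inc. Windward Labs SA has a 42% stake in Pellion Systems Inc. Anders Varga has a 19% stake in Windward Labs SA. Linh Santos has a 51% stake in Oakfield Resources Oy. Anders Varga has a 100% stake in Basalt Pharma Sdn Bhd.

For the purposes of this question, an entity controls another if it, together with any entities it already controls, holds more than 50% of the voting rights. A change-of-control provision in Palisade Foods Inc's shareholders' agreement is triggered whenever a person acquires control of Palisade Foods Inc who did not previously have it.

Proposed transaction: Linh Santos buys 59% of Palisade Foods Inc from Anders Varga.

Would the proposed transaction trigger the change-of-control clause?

The purchase adds only to Linh's holdings (Anders's stake shrinks), so Linh is the only person who could newly come to control Palisade.
Linh holds 58% of Windward, so Linh controls Windward.
Linh holds 51% of Oakfield, so Linh controls Oakfield.
Linh holds 65% of Halcyon, so Linh controls Halcyon.
In Palisade, Linh's side holds only 23%, not > 50%.
So before the transaction, Linh does not control Palisade.
After the purchase, Linh holds 59% of Palisade directly, and Anders's stake falls to 18%.
Windward and Linh together hold 23% + 59% = 82% of Palisade, so Linh controls Palisade.
Linh did not control Palisade before and does after, so the clause is triggered.

Yes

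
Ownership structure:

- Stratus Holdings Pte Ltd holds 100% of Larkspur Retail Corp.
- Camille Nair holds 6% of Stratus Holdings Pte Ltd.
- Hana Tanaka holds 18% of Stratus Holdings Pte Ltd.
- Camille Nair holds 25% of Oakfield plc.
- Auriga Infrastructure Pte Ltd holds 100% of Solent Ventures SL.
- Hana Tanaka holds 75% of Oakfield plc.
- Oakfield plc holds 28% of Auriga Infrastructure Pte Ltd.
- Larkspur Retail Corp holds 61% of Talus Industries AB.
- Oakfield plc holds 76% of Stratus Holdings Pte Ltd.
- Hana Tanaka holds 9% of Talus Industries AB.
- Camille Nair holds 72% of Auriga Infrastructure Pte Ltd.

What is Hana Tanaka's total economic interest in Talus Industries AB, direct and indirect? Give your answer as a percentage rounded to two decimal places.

54.75%

Hana reaches Talus along 3 paths.
Direct stake: 9% = 9%.
Via Stratus → Larkspur: 18% × 100% × 61% = 10.98%.
Via Oakfield → Stratus → Larkspur: 75% × 76% × 100% × 61% = 34.77%.
Total: 9% + 10.98% + 34.77% = 54.75%.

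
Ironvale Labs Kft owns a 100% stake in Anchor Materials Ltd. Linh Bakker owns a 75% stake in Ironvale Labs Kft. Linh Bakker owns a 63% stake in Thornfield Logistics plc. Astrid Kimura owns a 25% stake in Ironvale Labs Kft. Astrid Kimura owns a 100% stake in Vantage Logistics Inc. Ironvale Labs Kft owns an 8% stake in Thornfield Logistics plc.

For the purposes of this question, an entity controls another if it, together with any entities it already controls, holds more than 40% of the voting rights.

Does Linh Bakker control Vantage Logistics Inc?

No

Linh holds 75% of Ironvale, so Linh controls Ironvale.
Ironvale holds 100% of Anchor, so Linh controls Anchor.
Linh and Ironvale together hold 63% + 8% = 71% of Thornfield, so Linh controls Thornfield.
Neither Linh nor any entity Linh controls holds any voting interest in Vantage.
So Linh does not control Vantage.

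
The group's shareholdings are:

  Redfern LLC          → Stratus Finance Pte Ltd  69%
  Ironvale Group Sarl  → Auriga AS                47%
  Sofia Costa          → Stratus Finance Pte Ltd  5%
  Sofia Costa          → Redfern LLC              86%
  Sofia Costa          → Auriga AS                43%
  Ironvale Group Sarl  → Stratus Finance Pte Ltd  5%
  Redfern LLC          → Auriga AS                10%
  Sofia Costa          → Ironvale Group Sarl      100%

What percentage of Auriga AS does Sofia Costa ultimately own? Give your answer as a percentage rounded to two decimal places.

Sofia reaches Auriga along 3 paths.
Direct stake: 43% = 43%.
Via Redfern: 86% × 10% = 8.6%.
Via Ironvale: 100% × 47% = 47%.
Total: 43% + 8.6% + 47% = 98.6%.
Rounded: 98.60%.

98.60%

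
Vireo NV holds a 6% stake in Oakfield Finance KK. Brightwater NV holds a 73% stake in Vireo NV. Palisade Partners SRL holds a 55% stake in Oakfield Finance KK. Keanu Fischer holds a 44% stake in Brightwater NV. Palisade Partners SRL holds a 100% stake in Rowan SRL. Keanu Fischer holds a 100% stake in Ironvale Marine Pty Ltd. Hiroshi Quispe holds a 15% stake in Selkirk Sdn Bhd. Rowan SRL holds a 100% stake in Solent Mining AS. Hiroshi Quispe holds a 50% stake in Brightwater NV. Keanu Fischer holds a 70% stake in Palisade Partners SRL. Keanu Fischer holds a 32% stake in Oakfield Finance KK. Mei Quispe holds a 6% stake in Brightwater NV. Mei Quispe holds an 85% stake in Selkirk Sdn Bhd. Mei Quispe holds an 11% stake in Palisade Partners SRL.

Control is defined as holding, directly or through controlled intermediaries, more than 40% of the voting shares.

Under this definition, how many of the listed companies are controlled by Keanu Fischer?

7

Keanu holds 70% of Palisade, so Keanu controls Palisade.
Keanu holds 44% of Brightwater, so Keanu controls Brightwater.
Brightwater holds 73% of Vireo, so Keanu controls Vireo.
Keanu and Palisade and Vireo together hold 32% + 55% + 6% = 93% of Oakfield, so Keanu controls Oakfield.
Palisade holds 100% of Rowan, so Keanu controls Rowan.
Keanu holds 100% of Ironvale, so Keanu controls Ironvale.
Rowan holds 100% of Solent, so Keanu controls Solent.
No other company's threshold is met.
Keanu controls 7 companies.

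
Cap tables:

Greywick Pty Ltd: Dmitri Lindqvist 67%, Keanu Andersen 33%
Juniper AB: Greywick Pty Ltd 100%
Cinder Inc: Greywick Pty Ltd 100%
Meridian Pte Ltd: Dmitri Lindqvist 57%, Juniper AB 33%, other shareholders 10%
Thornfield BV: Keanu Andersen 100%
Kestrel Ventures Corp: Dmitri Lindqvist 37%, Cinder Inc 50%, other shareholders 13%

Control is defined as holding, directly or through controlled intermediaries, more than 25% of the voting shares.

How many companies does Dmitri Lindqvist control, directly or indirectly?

Dmitri holds 67% of Greywick, so Dmitri controls Greywick.
Greywick holds 100% of Juniper, so Dmitri controls Juniper.
Greywick holds 100% of Cinder, so Dmitri controls Cinder.
Dmitri and Juniper together hold 57% + 33% = 90% of Meridian, so Dmitri controls Meridian.
Dmitri and Cinder together hold 37% + 50% = 87% of Kestrel, so Dmitri controls Kestrel.
No other company's threshold is met.
Dmitri controls 5 companies.

5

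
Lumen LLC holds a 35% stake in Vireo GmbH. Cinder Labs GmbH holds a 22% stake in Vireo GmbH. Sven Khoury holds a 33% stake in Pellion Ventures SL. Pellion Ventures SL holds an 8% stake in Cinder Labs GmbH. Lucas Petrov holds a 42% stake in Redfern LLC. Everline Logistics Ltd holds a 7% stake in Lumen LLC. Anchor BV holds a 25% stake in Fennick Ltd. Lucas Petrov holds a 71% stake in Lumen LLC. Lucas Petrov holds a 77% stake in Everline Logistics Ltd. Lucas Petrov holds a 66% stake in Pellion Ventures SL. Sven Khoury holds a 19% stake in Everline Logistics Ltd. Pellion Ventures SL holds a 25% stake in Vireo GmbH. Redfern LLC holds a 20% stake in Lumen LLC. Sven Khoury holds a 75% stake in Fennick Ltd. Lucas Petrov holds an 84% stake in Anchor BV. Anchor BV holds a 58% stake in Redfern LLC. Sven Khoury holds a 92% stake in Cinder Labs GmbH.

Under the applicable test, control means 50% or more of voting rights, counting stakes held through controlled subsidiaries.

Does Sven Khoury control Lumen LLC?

No

Sven holds 75% of Fennick, so Sven controls Fennick.
Sven holds 92% of Cinder, so Sven controls Cinder.
Neither Sven nor any entity Sven controls holds any voting interest in Lumen.
So Sven does not control Lumen.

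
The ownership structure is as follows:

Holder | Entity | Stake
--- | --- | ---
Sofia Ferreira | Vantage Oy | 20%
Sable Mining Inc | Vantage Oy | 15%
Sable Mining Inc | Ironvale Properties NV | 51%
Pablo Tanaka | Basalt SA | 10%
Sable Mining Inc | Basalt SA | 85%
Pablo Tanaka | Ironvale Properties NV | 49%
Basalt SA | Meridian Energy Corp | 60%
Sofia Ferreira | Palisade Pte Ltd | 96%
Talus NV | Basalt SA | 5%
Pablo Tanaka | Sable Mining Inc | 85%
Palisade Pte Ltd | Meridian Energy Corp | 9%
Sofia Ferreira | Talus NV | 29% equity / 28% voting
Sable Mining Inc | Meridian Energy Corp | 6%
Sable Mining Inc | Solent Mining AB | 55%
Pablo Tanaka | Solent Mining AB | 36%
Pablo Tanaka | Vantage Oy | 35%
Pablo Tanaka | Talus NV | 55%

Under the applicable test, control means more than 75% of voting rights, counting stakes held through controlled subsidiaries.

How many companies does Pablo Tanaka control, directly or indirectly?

Pablo holds 85% of Sable, so Pablo controls Sable.
Pablo and Sable together hold 10% + 85% = 95% of Basalt, so Pablo controls Basalt.
Pablo and Sable together hold 49% + 51% = 100% of Ironvale, so Pablo controls Ironvale.
Sable and Pablo together hold 55% + 36% = 91% of Solent, so Pablo controls Solent.
No other company's threshold is met.
Pablo controls 4 companies.

4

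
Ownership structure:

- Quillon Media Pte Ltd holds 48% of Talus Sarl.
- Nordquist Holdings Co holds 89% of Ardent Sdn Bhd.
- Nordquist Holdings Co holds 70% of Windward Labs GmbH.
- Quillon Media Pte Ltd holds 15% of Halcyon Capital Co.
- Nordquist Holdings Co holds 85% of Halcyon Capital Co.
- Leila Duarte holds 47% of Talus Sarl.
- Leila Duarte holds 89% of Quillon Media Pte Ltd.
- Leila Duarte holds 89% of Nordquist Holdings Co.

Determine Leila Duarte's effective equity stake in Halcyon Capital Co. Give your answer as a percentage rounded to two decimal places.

89.00%

Leila reaches Halcyon along 2 paths.
Via Quillon: 89% × 15% = 13.35%.
Via Nordquist: 89% × 85% = 75.65%.
Total: 13.35% + 75.65% = 89%.
Rounded: 89.00%.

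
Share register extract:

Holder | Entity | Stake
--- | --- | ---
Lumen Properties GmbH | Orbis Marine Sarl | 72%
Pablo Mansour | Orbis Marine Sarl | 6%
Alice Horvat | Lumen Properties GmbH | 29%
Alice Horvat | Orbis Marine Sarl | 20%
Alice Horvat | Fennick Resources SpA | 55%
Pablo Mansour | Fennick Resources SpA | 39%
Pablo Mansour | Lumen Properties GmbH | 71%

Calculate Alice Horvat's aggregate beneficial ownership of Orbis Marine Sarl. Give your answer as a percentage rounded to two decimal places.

Alice reaches Orbis along 2 paths.
Direct stake: 20% = 20%.
Via Lumen: 29% × 72% = 20.88%.
Total: 20% + 20.88% = 40.88%.

40.88%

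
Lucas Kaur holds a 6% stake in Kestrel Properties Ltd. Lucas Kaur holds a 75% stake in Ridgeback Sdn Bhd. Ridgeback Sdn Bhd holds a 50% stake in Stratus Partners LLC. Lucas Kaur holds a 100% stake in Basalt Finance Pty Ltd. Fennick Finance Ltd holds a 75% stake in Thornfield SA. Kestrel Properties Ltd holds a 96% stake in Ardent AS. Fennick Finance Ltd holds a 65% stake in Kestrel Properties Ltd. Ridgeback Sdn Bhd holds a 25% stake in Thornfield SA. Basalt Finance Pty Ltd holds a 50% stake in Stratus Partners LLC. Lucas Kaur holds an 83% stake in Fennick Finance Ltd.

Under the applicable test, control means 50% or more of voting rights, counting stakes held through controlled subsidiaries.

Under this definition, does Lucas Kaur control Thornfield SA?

Yes

Lucas holds 83% of Fennick, so Lucas controls Fennick.
Lucas holds 75% of Ridgeback, so Lucas controls Ridgeback.
Ridgeback and Fennick together hold 25% + 75% = 100% of Thornfield, so Lucas controls Thornfield.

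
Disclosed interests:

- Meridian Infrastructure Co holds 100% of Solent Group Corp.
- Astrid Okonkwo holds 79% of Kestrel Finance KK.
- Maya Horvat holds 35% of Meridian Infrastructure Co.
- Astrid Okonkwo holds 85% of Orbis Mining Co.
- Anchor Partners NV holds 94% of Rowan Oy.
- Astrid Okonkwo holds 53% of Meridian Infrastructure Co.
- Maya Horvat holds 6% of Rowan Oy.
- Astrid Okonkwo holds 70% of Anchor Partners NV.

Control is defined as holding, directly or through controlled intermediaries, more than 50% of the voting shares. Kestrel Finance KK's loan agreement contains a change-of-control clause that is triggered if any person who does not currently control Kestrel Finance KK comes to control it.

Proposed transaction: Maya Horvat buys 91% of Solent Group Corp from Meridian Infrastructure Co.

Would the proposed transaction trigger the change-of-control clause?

The purchase adds only to Maya's holdings (Meridian's stake shrinks), so Maya is the only person who could newly come to control Kestrel.
Maya's largest direct stake is 35% in Meridian, which does not meet the threshold, so Maya controls no company.
Neither Maya nor any entity Maya controls holds any voting interest in Kestrel.
So before the transaction, Maya does not control Kestrel.
After the purchase, Maya holds 91% of Solent directly, and Meridian's stake falls to 9%.
Maya holds 91% of Solent, so Maya controls Solent.
After the transaction, neither Maya nor any entity Maya controls holds a voting interest in Kestrel, so Maya still does not control it.
No new person acquires control, so the clause is not triggered.

No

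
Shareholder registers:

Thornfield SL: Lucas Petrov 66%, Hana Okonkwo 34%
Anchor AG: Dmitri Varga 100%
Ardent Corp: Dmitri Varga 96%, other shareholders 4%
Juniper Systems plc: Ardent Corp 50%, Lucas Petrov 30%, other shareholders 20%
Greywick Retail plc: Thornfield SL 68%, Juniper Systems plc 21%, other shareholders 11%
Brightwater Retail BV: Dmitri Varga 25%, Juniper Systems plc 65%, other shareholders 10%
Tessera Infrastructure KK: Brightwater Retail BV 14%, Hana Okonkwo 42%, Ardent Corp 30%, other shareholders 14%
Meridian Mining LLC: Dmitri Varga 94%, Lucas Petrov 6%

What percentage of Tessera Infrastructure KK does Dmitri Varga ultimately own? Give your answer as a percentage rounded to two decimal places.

Dmitri reaches Tessera along 3 paths.
Via Brightwater: 25% × 14% = 3.5%.
Via Ardent → Juniper → Brightwater: 96% × 50% × 65% × 14% = 4.368%.
Via Ardent: 96% × 30% = 28.8%.
Total: 3.5% + 4.368% + 28.8% = 36.668%.
Rounded: 36.67%.

36.67%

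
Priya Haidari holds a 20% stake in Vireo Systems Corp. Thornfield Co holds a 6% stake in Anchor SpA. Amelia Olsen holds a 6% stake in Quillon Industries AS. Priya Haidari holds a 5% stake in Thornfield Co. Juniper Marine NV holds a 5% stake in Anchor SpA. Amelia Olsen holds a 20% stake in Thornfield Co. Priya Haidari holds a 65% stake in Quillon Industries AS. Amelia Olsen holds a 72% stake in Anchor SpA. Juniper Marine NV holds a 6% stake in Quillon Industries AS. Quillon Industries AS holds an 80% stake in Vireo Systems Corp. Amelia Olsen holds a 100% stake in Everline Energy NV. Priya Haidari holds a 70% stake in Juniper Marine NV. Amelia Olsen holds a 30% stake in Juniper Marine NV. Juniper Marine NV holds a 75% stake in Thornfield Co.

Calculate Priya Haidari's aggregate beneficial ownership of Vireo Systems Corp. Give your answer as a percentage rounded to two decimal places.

75.36%

Priya reaches Vireo along 3 paths.
Via Quillon: 65% × 80% = 52%.
Via Juniper → Quillon: 70% × 6% × 80% = 3.36%.
Direct stake: 20% = 20%.
Total: 52% + 3.36% + 20% = 75.36%.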